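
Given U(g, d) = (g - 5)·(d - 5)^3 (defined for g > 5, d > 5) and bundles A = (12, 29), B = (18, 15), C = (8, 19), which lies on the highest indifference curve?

Evaluate utility at each bundle:
U(A) = 96768.
U(B) = 13000.
U(C) = 8232.
Highest utility is A, so A ≻ B ≻ C.

Bundle A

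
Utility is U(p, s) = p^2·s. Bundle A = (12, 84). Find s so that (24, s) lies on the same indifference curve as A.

s = 21

U(12, 84) = 12096.
Set U(24, s) = 12096 and solve.
With p = 24: 24^2 = 576, so s = 12096/576 = 21.
Check: U(24, 21) = 12096.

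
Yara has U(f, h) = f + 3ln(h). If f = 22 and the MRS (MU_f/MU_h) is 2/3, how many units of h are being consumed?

h = 2

MU_f = 1, MU_h = 3/h.
MRS = 1 ÷ (3/h).
MRS depends only on h: (1/3)·h = 2/3 ⇒ h = (2/3)/(1/3) = 2.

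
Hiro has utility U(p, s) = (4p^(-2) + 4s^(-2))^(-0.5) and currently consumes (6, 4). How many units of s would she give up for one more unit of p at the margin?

MRS = 8/27

For CES with ρ = -2, MRS = (s/p)^3.
At (6, 4): MRS = 8/27.
That is, one extra unit of p is worth 8/27 units of s at the margin.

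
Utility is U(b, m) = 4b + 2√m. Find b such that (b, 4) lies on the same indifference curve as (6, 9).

b = 6.5

U(6, 9) = 30.
Set U(b, 4) = 30 and solve.
With m = 4: √4 = 2, so 4b = 30 − 2·2 = 26 and b = 6.5.
Check: U(6.5, 4) = 30.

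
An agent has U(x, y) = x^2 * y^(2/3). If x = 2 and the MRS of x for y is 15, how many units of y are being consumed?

MU_x = 2·x·y^(2/3) and MU_y = 2/3·x^2·y^(-1/3).
MRS = MU_x/MU_y = (3)·y/x.
Substitute x = 2: MRS = y/(2/3). Setting y/(2/3) = 15 gives y = 15·(2/3) = 10.

y = 10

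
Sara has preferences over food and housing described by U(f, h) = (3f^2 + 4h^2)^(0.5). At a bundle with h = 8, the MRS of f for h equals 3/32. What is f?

For CES with ρ = 2, MRS = (3/4)·(h/f)^(-1).
Setting (3/4)·(8/f)^(-1) = 3/32 gives (8/f)^(-1) = 0.125, so 8/f = 8 and f = 1.

f = 1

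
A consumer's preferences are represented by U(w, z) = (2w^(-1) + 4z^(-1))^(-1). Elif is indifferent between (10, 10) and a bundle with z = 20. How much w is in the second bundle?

U depends on (w, z) only through S = 2w^(-1) + 4z^(-1), so equal utility means equal S. At (10, 10): S = 0.6.
With z = 20: 4·20^(-1) = 0.2, so 2w^(-1) = 0.6 − 0.2 = 0.4, i.e. w^(-1) = 0.2.
Hence w = 1/0.2 = 5.
Check: U(5, 20) = 1.6667.

w = 5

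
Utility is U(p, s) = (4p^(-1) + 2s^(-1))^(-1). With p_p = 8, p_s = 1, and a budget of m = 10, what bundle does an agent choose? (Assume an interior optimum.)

For CES with ρ = -1, MRS = (4/2)·(s/p)^2.
Tangency: set MRS = p_p/p_s = 8/1 = 8.
So (s/p)^2 = 4; taking the square root, s/p = 2, i.e. s = 2·p.
Substitute into the budget 8·p + 1·s = 10: 10·p = 10, so p* = 1 and s* = 2·1 = 2.

p* = 1, s* = 2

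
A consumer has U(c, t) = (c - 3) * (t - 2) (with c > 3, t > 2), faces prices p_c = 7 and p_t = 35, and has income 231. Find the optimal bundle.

MU_c = (t−2), MU_t = (c−3).
MRS = (t−2)/(c−3).
Tangency: set MRS = p_c/p_t = 7/35 = 0.2.
So (t − 2)/(c − 3) = 0.2, i.e. (t − 2) = 0.2·(c − 3).
Rewrite the budget in excess-of-subsistence terms: 7·(c − 3) + 35·(t − 2) = 231 − 7·3 − 35·2 = 140.
Substituting, 14·(c − 3) = 140, so c − 3 = 10 and c* = 13.
Then t − 2 = 0.2·10 = 2, so t* = 4.

c* = 13, t* = 4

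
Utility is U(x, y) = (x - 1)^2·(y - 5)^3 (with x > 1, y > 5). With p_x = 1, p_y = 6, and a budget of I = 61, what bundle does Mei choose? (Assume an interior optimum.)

x* = 13, y* = 8

MU_x = 2·(x−1)·(y−5)^3, MU_y = 3·(x−1)^2·(y−5)^2.
MRS = (2/3)·(y−5)/(x−1).
Tangency: set MRS = p_x/p_y = 1/6.
So (2/3)·(y − 5)/(x − 1) = 1/6, i.e. (y − 5) = 0.25·(x − 1).
Rewrite the budget in excess-of-subsistence terms: 1·(x − 1) + 6·(y − 5) = 61 − 1·1 − 6·5 = 30.
Substituting, 2.5·(x − 1) = 30, so x − 1 = 12 and x* = 13.
Then y − 5 = 0.25·12 = 3, so y* = 8.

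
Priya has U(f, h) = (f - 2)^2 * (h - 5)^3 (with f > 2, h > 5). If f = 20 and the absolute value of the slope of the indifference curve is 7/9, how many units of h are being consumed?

MU_f = 2·(f−2)·(h−5)^3, MU_h = 3·(f−2)^2·(h−5)^2.
MRS = (2/3)·(h−5)/(f−2).
Substitute f = 20: MRS = (h − 5)/27. Setting this equal to 7/9 gives h − 5 = (7/9)·27 = 21, so h = 26.

h = 26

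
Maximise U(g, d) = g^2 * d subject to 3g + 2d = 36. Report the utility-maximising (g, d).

g* = 8, d* = 6

MU_g = 2·g·d and MU_d = g^2.
MRS = MU_g/MU_d = (2/1)·d/g.
Tangency: set MRS = p_g/p_d = 3/2 = 1.5.
So (2/1)·d/g = 1.5, i.e. d = 0.75·g.
Substitute into the budget 3·g + 2·d = 36: 4.5·g = 36, so g* = 8.
Then d* = 0.75·8 = 6.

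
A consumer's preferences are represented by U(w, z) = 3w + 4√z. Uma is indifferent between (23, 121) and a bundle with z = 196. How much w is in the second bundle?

U(23, 121) = 113.
Set U(w, 196) = 113 and solve.
With z = 196: √196 = 14, so 3w = 113 − 4·14 = 57 and w = 19.
Check: U(19, 196) = 113.

w = 19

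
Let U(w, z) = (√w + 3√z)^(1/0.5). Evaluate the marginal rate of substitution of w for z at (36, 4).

MRS = 1/9

For CES with ρ = 0.5, MRS = (1/3)·√(z/w).
At (36, 4): MRS = 1/9.
The indifference curve has slope −1/9 at this bundle.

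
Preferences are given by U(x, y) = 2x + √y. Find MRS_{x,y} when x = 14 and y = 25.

MRS = 20

MU_x = 2, MU_y = 1/(2√y).
MRS = 2 ÷ (1/(2√y)).
At (14, 25): MRS = 20.
The indifference curve has slope −20 at this bundle.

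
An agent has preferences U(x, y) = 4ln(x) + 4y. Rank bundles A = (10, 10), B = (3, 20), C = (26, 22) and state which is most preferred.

Bundle C

Evaluate utility at each bundle:
U(A) = 49.210.
U(B) = 84.394.
U(C) = 101.032.
Highest utility is C, so C ≻ B ≻ A.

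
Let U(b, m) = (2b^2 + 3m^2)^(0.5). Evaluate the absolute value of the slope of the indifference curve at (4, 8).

MRS = 1/3

For CES with ρ = 2, MRS = (2/3)·(m/b)^(-1).
At (4, 8): MRS = 1/3.
The indifference curve has slope −1/3 at this bundle.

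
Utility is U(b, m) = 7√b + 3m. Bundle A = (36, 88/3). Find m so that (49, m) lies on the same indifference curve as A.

m = 27

U(36, 88/3) = 130.
Set U(49, m) = 130 and solve.
With b = 49: √49 = 7, so 3m = 130 − 7·7 = 81 and m = 27.
Check: U(49, 27) = 130.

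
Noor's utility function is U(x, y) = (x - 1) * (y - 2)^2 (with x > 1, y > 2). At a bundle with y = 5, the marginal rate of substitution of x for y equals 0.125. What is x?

x = 13

MU_x = (y−2)^2, MU_y = 2·(x−1)·(y−2).
MRS = (1/2)·(y−2)/(x−1).
Substitute y = 5: MRS = 1.5/(x − 1). Setting this equal to 0.125 gives x − 1 = 1.5/0.125 = 12, so x = 13.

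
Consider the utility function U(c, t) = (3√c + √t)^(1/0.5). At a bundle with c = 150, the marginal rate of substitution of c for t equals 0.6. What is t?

t = 6

For CES with ρ = 0.5, MRS = (3/1)·√(t/c).
Setting (3/1)·√(t/150) = 0.6 gives √(t/150) = 0.2, so t/150 = 1/25 and t = 6.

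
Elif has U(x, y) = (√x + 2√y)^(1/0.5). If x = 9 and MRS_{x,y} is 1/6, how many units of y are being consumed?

For CES with ρ = 0.5, MRS = (1/2)·√(y/x).
Setting (1/2)·√(y/9) = 1/6 gives √(y/9) = 1/3, so y/9 = 1/9 and y = 1.

y = 1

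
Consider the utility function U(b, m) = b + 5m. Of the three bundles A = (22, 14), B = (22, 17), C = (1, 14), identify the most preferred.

Bundle B

Evaluate utility at each bundle:
U(A) = 92.
U(B) = 107.
U(C) = 71.
Highest utility is B, so B ≻ A ≻ C.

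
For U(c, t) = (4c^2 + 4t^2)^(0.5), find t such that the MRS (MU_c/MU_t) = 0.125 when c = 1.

t = 8

For CES with ρ = 2, MRS = (t/c)^(-1).
Setting (t/1)^(-1) = 0.125 gives t/1 = 8 and t = 8.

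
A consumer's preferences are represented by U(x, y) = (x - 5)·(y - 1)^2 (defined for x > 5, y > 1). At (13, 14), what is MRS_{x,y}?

MRS = 13/16

MU_x = (y−1)^2, MU_y = 2·(x−5)·(y−1).
MRS = (1/2)·(y−1)/(x−5).
At (13, 14): MRS = 13/16.
The indifference curve has slope −13/16 at this bundle.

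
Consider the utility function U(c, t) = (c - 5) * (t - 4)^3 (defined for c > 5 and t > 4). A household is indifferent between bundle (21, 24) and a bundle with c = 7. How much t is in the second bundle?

t = 44

U(21, 24) = 128000.
Set U(7, t) = 128000 and solve.
With c = 7: (7 − 5) = 2, so (t − 4)^3 = 128000/2 = 64000.
Taking the cube root (with t > 4): t − 4 = 40, so t = 44.
Check: U(7, 44) = 128000.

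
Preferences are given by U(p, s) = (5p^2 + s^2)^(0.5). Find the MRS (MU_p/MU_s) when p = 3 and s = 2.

MRS = 7.5

For CES with ρ = 2, MRS = (5/1)·(s/p)^(-1).
At (3, 2): MRS = 7.5.
That is, one extra unit of p is worth 7.5 units of s at the margin.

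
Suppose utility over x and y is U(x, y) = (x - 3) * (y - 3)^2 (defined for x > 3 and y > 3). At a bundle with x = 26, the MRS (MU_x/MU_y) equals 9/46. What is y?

MU_x = (y−3)^2, MU_y = 2·(x−3)·(y−3).
MRS = (1/2)·(y−3)/(x−3).
Substitute x = 26: MRS = (y − 3)/46. Setting this equal to 9/46 gives y − 3 = (9/46)·46 = 9, so y = 12.

y = 12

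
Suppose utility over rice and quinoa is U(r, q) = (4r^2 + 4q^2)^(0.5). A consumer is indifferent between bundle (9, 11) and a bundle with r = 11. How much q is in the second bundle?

U depends on (r, q) only through S = 4r^2 + 4q^2, so equal utility means equal S. At (9, 11): S = 808.
With r = 11: 4·11^2 = 484, so 4q^2 = 808 − 484 = 324, i.e. q^2 = 81.
Hence q = √81 = 9.
Check: U(11, 9) = 28.4253.

q = 9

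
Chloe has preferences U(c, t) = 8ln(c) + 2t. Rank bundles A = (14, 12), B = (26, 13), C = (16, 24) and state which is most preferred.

Evaluate utility at each bundle:
U(A) = 45.112.
U(B) = 52.065.
U(C) = 70.181.
Highest utility is C, so C ≻ B ≻ A.

Bundle C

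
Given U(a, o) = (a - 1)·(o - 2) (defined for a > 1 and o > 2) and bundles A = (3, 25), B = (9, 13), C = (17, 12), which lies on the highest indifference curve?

Bundle C

Evaluate utility at each bundle:
U(A) = 46.
U(B) = 88.
U(C) = 160.
Highest utility is C, so C ≻ B ≻ A.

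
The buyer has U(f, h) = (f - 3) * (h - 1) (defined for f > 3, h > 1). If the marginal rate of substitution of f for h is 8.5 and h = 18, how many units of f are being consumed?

MU_f = (h−1), MU_h = (f−3).
MRS = (h−1)/(f−3).
Substitute h = 18: MRS = 17/(f − 3). Setting this equal to 8.5 gives f − 3 = 17/8.5 = 2, so f = 5.

f = 5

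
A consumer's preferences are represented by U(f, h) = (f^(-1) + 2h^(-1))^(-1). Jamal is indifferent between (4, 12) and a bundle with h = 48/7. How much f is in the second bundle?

U depends on (f, h) only through S = f^(-1) + 2h^(-1), so equal utility means equal S. At (4, 12): S = 5/12.
With h = 48/7: 2·(48/7)^(-1) = 7/24, so f^(-1) = 5/12 − 7/24 = 0.125.
Hence f = 1/0.125 = 8.
Check: U(8, 48/7) = 2.4.

f = 8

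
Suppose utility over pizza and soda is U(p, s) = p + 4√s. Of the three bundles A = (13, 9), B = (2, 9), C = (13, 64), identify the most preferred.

Evaluate utility at each bundle:
U(A) = 25.000.
U(B) = 14.000.
U(C) = 45.000.
Highest utility is C, so C ≻ A ≻ B.

Bundle C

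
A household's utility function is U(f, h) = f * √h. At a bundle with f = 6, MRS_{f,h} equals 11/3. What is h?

MU_f = √h and MU_h = 0.5·f·h^(-0.5).
MRS = MU_f/MU_h = (2)·h/f.
Substitute f = 6: MRS = h/3. Setting h/3 = 11/3 gives h = (11/3)·3 = 11.

h = 11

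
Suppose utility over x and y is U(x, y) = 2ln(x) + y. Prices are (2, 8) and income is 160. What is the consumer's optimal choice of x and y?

MU_x = 2/x, MU_y = 1.
MRS = 2/x ÷ 1.
Tangency: set MRS = p_x/p_y = 2/8 = 0.25.
MRS depends only on x: 2/x = 0.25 ⇒ x* = 2/0.25 = 8.
From the budget, 8·y = 160 − 2·8 = 144, so y* = 18.

x* = 8, y* = 18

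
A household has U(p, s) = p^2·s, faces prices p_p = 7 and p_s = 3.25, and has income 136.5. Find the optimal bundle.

p* = 13, s* = 14

MU_p = 2·p·s and MU_s = p^2.
MRS = MU_p/MU_s = (2/1)·s/p.
Tangency: set MRS = p_p/p_s = 7/3.25 = 28/13.
So (2/1)·s/p = 28/13, i.e. s = (14/13)·p.
Substitute into the budget 7·p + 3.25·s = 136.5: 10.5·p = 136.5, so p* = 13.
Then s* = (14/13)·13 = 14.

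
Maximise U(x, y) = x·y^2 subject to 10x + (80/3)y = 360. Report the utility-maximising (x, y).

MU_x = y^2 and MU_y = 2·x·y.
MRS = MU_x/MU_y = (1/2)·y/x.
Tangency: set MRS = p_x/p_y = 10/(80/3) = 0.375.
So (1/2)·y/x = 0.375, i.e. y = 0.75·x.
Substitute into the budget 10·x + (80/3)·y = 360: 30·x = 360, so x* = 12.
Then y* = 0.75·12 = 9.

x* = 12, y* = 9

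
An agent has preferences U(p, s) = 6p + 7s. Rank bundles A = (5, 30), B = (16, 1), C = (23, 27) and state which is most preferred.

Bundle C

Evaluate utility at each bundle:
U(A) = 240.
U(B) = 103.
U(C) = 327.
Highest utility is C, so C ≻ A ≻ B.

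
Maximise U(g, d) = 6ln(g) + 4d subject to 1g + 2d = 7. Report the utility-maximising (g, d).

g* = 3, d* = 2

MU_g = 6/g, MU_d = 4.
MRS = 6/g ÷ 4.
Tangency: set MRS = p_g/p_d = 1/2 = 0.5.
MRS depends only on g: 1.5/g = 0.5 ⇒ g* = 1.5/0.5 = 3.
From the budget, 2·d = 7 − 1·3 = 4, so d* = 2.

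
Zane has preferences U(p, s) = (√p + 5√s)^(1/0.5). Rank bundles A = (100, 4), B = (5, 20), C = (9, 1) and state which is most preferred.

Evaluate utility at each bundle:
U(A) = 400.000.
U(B) = 605.000.
U(C) = 64.000.
Highest utility is B, so B ≻ A ≻ C.

Bundle B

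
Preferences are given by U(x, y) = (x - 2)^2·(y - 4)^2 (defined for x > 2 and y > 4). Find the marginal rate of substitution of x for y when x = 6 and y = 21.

MRS = 4.25

MU_x = 2·(x−2)·(y−4)^2, MU_y = 2·(x−2)^2·(y−4).
MRS = (y−4)/(x−2).
At (6, 21): MRS = 4.25.
The indifference curve has slope −4.25 at this bundle.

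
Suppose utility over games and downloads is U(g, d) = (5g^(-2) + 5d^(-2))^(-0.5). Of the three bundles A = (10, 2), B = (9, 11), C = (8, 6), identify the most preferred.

Evaluate utility at each bundle:
U(A) = 0.877.
U(B) = 3.115.
U(C) = 2.147.
Highest utility is B, so B ≻ C ≻ A.

Bundle B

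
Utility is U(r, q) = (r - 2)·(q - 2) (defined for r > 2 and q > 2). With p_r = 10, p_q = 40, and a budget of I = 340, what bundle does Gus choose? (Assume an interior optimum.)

r* = 14, q* = 5

MU_r = (q−2), MU_q = (r−2).
MRS = (q−2)/(r−2).
Tangency: set MRS = p_r/p_q = 10/40 = 0.25.
So (q − 2)/(r − 2) = 0.25, i.e. (q − 2) = 0.25·(r − 2).
Rewrite the budget in excess-of-subsistence terms: 10·(r − 2) + 40·(q − 2) = 340 − 10·2 − 40·2 = 240.
Substituting, 20·(r − 2) = 240, so r − 2 = 12 and r* = 14.
Then q − 2 = 0.25·12 = 3, so q* = 5.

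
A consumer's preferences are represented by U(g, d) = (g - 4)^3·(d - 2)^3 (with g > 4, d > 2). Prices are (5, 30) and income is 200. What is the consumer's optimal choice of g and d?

g* = 16, d* = 4

MU_g = 3·(g−4)^2·(d−2)^3, MU_d = 3·(g−4)^3·(d−2)^2.
MRS = (d−2)/(g−4).
Tangency: set MRS = p_g/p_d = 5/30 = 1/6.
So (d − 2)/(g − 4) = 1/6, i.e. (d − 2) = (1/6)·(g − 4).
Rewrite the budget in excess-of-subsistence terms: 5·(g − 4) + 30·(d − 2) = 200 − 5·4 − 30·2 = 120.
Substituting, 10·(g − 4) = 120, so g − 4 = 12 and g* = 16.
Then d − 2 = (1/6)·12 = 2, so d* = 4.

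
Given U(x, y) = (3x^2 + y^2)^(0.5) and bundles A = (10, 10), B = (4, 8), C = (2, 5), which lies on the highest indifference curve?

Bundle A

Evaluate utility at each bundle:
U(A) = 20.000.
U(B) = 10.583.
U(C) = 6.083.
Highest utility is A, so A ≻ B ≻ C.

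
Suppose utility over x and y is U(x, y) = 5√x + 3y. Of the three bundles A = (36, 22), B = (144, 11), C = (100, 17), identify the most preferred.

Bundle C

Evaluate utility at each bundle:
U(A) = 96.000.
U(B) = 93.000.
U(C) = 101.000.
Highest utility is C, so C ≻ A ≻ B.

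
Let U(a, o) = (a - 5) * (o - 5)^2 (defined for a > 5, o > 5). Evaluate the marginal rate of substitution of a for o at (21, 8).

MU_a = (o−5)^2, MU_o = 2·(a−5)·(o−5).
MRS = (1/2)·(o−5)/(a−5).
At (21, 8): MRS = 3/32.
The indifference curve has slope −3/32 at this bundle.

MRS = 3/32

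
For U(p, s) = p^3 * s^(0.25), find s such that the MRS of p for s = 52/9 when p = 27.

s = 13

MU_p = 3·p^2·s^(0.25) and MU_s = 0.25·p^3·s^(-0.75).
MRS = MU_p/MU_s = (12)·s/p.
Substitute p = 27: MRS = s/2.25. Setting s/2.25 = 52/9 gives s = (52/9)·2.25 = 13.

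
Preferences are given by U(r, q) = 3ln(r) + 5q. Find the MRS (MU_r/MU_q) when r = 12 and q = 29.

MRS = 0.05

MU_r = 3/r, MU_q = 5.
MRS = 3/r ÷ 5.
At (12, 29): MRS = 0.05.
So at (12, 29) the consumer would give up 0.05 units of q for one more unit of r.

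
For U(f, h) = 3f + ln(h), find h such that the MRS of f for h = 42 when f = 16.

h = 14

MU_f = 3, MU_h = 1/h.
MRS = 3 ÷ (1/h).
MRS depends only on h: 3·h = 42 ⇒ h = 42/3 = 14.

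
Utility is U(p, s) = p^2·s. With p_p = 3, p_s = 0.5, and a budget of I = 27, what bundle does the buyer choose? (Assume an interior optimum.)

p* = 6, s* = 18

MU_p = 2·p·s and MU_s = p^2.
MRS = MU_p/MU_s = (2/1)·s/p.
Tangency: set MRS = p_p/p_s = 3/0.5 = 6.
So (2/1)·s/p = 6, i.e. s = 3·p.
Substitute into the budget 3·p + 0.5·s = 27: 4.5·p = 27, so p* = 6.
Then s* = 3·6 = 18.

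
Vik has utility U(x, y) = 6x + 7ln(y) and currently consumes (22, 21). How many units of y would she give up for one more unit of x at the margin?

MRS = 18

MU_x = 6, MU_y = 7/y.
MRS = 6 ÷ (7/y).
At (22, 21): MRS = 18.
The indifference curve has slope −18 at this bundle.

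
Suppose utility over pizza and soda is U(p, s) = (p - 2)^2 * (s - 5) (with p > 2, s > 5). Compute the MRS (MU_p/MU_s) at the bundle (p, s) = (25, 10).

MRS = 10/23

MU_p = 2·(p−2)·(s−5), MU_s = (p−2)^2.
MRS = (2/1)·(s−5)/(p−2).
At (25, 10): MRS = 10/23.
That is, one extra unit of p is worth 10/23 units of s at the margin.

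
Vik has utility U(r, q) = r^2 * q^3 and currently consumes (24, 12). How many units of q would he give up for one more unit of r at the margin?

MRS = 1/3

MU_r = 2·r·q^3 and MU_q = 3·r^2·q^2.
MRS = MU_r/MU_q = (2/3)·q/r.
At (24, 12): MRS = 1/3.
That is, one extra unit of r is worth 1/3 units of q at the margin.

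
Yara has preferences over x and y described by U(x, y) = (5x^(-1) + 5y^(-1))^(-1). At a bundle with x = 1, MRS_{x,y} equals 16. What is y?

y = 4

For CES with ρ = -1, MRS = (y/x)^2.
Setting (y/1)^2 = 16 gives y/1 = 4 and y = 4.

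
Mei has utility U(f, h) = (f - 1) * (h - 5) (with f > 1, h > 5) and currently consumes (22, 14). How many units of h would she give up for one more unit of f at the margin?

MRS = 3/7

MU_f = (h−5), MU_h = (f−1).
MRS = (h−5)/(f−1).
At (22, 14): MRS = 3/7.
So at (22, 14) the consumer would give up 3/7 units of h for one more unit of f.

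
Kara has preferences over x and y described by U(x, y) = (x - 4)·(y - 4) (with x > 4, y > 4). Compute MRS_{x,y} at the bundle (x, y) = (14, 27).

MU_x = (y−4), MU_y = (x−4).
MRS = (y−4)/(x−4).
At (14, 27): MRS = 2.3.
That is, one extra unit of x is worth 2.3 units of y at the margin.

MRS = 2.3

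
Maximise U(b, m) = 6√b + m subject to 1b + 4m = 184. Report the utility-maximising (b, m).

b* = 144, m* = 10

MU_b = 6/(2√b), MU_m = 1.
MRS = 6/(2√b) ÷ 1.
Tangency: set MRS = p_b/p_m = 1/4 = 0.25.
MRS depends only on b: 3/√b = 0.25 ⇒ √b = 3/0.25 = 12 ⇒ b* = 144.
From the budget, 4·m = 184 − 1·144 = 40, so m* = 10.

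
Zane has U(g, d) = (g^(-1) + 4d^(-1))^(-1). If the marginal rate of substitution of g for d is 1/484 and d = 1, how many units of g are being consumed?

g = 11

For CES with ρ = -1, MRS = (1/4)·(d/g)^2.
Setting (1/4)·(1/g)^2 = 1/484 gives (1/g)^2 = 1/121, so 1/g = 1/11 and g = 11.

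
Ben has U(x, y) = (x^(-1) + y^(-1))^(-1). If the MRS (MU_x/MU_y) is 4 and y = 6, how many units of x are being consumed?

For CES with ρ = -1, MRS = (y/x)^2.
Setting (6/x)^2 = 4 gives 6/x = 2 and x = 3.

x = 3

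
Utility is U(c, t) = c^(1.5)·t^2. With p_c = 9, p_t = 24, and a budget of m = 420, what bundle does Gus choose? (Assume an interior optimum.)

MU_c = 1.5·√c·t^2 and MU_t = 2·c^(1.5)·t.
MRS = MU_c/MU_t = (0.75)·t/c.
Tangency: set MRS = p_c/p_t = 9/24 = 0.375.
So (0.75)·t/c = 0.375, i.e. t = 0.5·c.
Substitute into the budget 9·c + 24·t = 420: 21·c = 420, so c* = 20.
Then t* = 0.5·20 = 10.

c* = 20, t* = 10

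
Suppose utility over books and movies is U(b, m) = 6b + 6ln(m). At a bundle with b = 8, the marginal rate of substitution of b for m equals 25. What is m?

MU_b = 6, MU_m = 6/m.
MRS = 6 ÷ (6/m).
MRS depends only on m: m = 25 ⇒ m = 25.

m = 25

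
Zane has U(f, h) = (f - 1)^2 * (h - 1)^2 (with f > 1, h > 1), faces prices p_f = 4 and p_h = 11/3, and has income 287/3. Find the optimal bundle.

f* = 12, h* = 13

MU_f = 2·(f−1)·(h−1)^2, MU_h = 2·(f−1)^2·(h−1).
MRS = (h−1)/(f−1).
Tangency: set MRS = p_f/p_h = 4/(11/3) = 12/11.
So (h − 1)/(f − 1) = 12/11, i.e. (h − 1) = (12/11)·(f − 1).
Rewrite the budget in excess-of-subsistence terms: 4·(f − 1) + (11/3)·(h − 1) = 287/3 − 4·1 − (11/3)·1 = 88.
Substituting, 8·(f − 1) = 88, so f − 1 = 11 and f* = 12.
Then h − 1 = (12/11)·11 = 12, so h* = 13.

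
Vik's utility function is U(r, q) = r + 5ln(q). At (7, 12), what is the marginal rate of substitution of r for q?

MU_r = 1, MU_q = 5/q.
MRS = 1 ÷ (5/q).
At (7, 12): MRS = 2.4.
The indifference curve has slope −2.4 at this bundle.

MRS = 2.4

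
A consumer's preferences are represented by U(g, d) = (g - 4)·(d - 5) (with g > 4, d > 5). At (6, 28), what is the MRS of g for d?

MU_g = (d−5), MU_d = (g−4).
MRS = (d−5)/(g−4).
At (6, 28): MRS = 11.5.
The indifference curve has slope −11.5 at this bundle.

MRS = 11.5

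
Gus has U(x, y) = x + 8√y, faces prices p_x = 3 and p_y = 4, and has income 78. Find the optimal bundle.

MU_x = 1, MU_y = 8/(2√y).
MRS = 1 ÷ (8/(2√y)).
Tangency: set MRS = p_x/p_y = 3/4 = 0.75.
MRS depends only on y: 0.25·√y = 0.75 ⇒ √y = 0.75/0.25 = 3 ⇒ y* = 9.
From the budget, 3·x = 78 − 4·9 = 42, so x* = 14.

x* = 14, y* = 9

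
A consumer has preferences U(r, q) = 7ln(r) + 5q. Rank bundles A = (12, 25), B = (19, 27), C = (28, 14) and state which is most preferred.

Evaluate utility at each bundle:
U(A) = 142.394.
U(B) = 155.611.
U(C) = 93.325.
Highest utility is B, so B ≻ A ≻ C.

Bundle B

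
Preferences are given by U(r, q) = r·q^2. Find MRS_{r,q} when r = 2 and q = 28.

MRS = 7

MU_r = q^2 and MU_q = 2·r·q.
MRS = MU_r/MU_q = (1/2)·q/r.
At (2, 28): MRS = 7.
That is, one extra unit of r is worth 7 units of q at the margin.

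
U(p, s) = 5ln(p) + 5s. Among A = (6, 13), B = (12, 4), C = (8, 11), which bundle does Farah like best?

Bundle A

Evaluate utility at each bundle:
U(A) = 73.959.
U(B) = 32.425.
U(C) = 65.397.
Highest utility is A, so A ≻ C ≻ B.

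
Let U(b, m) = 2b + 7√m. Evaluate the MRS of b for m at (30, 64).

MRS = 32/7

MU_b = 2, MU_m = 7/(2√m).
MRS = 2 ÷ (7/(2√m)).
At (30, 64): MRS = 32/7.
The indifference curve has slope −32/7 at this bundle.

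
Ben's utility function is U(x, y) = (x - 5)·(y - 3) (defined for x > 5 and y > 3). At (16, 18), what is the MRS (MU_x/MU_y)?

MU_x = (y−3), MU_y = (x−5).
MRS = (y−3)/(x−5).
At (16, 18): MRS = 15/11.
So at (16, 18) the consumer would give up 15/11 units of y for one more unit of x.

MRS = 15/11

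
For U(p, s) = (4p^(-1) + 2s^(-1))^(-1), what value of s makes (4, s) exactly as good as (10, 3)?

U depends on (p, s) only through S = 4p^(-1) + 2s^(-1), so equal utility means equal S. At (10, 3): S = 16/15.
With p = 4: 4·4^(-1) = 1, so 2s^(-1) = 16/15 − 1 = 1/15, i.e. s^(-1) = 1/30.
Hence s = 1/(1/30) = 30.
Check: U(4, 30) = 0.9375.

s = 30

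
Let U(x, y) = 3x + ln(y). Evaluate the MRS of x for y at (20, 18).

MRS = 54

MU_x = 3, MU_y = 1/y.
MRS = 3 ÷ (1/y).
At (20, 18): MRS = 54.
So at (20, 18) the consumer would give up 54 units of y for one more unit of x.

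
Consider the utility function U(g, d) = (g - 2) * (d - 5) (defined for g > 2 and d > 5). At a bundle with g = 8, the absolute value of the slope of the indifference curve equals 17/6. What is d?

d = 22

MU_g = (d−5), MU_d = (g−2).
MRS = (d−5)/(g−2).
Substitute g = 8: MRS = (d − 5)/6. Setting this equal to 17/6 gives d − 5 = (17/6)·6 = 17, so d = 22.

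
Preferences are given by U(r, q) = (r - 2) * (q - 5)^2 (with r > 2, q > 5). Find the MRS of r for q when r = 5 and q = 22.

MU_r = (q−5)^2, MU_q = 2·(r−2)·(q−5).
MRS = (1/2)·(q−5)/(r−2).
At (5, 22): MRS = 17/6.
That is, one extra unit of r is worth 17/6 units of q at the margin.

MRS = 17/6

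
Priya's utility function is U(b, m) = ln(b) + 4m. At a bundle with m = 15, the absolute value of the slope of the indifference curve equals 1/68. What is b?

MU_b = 1/b, MU_m = 4.
MRS = 1/b ÷ 4.
MRS depends only on b: 0.25/b = 1/68 ⇒ b = 0.25/(1/68) = 17.

b = 17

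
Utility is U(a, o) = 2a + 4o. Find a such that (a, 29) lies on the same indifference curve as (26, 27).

U(26, 27) = 160.
Set U(a, 29) = 160 and solve.
2a + 4·29 = 160 ⇒ 2a = 44 ⇒ a = 22.
Check: U(22, 29) = 160.

a = 22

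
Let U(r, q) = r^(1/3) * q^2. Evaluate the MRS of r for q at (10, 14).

MU_r = 1/3·r^(-2/3)·q^2 and MU_q = 2·r^(1/3)·q.
MRS = MU_r/MU_q = (1/6)·q/r.
At (10, 14): MRS = 7/30.
The indifference curve has slope −7/30 at this bundle.

MRS = 7/30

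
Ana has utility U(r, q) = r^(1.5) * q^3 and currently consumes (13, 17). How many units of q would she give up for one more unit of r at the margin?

MRS = 17/26

MU_r = 1.5·√r·q^3 and MU_q = 3·r^(1.5)·q^2.
MRS = MU_r/MU_q = (0.5)·q/r.
At (13, 17): MRS = 17/26.
So at (13, 17) the consumer would give up 17/26 units of q for one more unit of r.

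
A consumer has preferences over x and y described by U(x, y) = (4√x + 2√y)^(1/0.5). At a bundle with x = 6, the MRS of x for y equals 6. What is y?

For CES with ρ = 0.5, MRS = (4/2)·√(y/x).
Setting (4/2)·√(y/6) = 6 gives √(y/6) = 3, so y/6 = 9 and y = 54.

y = 54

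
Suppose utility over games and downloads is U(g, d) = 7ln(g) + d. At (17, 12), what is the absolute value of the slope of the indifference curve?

MU_g = 7/g, MU_d = 1.
MRS = 7/g ÷ 1.
At (17, 12): MRS = 7/17.
The indifference curve has slope −7/17 at this bundle.

MRS = 7/17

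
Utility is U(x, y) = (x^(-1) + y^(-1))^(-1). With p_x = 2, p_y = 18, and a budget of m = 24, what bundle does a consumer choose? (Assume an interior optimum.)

For CES with ρ = -1, MRS = (y/x)^2.
Tangency: set MRS = p_x/p_y = 2/18 = 1/9.
So (y/x)^2 = 1/9; taking the square root, y/x = 1/3, i.e. y = (1/3)·x.
Substitute into the budget 2·x + 18·y = 24: 8·x = 24, so x* = 3 and y* = (1/3)·3 = 1.

x* = 3, y* = 1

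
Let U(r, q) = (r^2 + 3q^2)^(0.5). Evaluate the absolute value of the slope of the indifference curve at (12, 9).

For CES with ρ = 2, MRS = (1/3)·(q/r)^(-1).
At (12, 9): MRS = 4/9.
So at (12, 9) the consumer would give up 4/9 units of q for one more unit of r.

MRS = 4/9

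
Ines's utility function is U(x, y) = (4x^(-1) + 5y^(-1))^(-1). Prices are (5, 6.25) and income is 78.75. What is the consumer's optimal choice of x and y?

x* = 7, y* = 7

For CES with ρ = -1, MRS = (4/5)·(y/x)^2.
Tangency: set MRS = p_x/p_y = 5/6.25 = 0.8.
So (y/x)^2 = 1; taking the square root, y/x = 1, i.e. y = x.
Substitute into the budget 5·x + 6.25·y = 78.75: 11.25·x = 78.75, so x* = 7 and y* = 7.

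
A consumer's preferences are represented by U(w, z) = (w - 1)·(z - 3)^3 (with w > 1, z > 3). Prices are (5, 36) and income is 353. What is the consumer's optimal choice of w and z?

w* = 13, z* = 8

MU_w = (z−3)^3, MU_z = 3·(w−1)·(z−3)^2.
MRS = (1/3)·(z−3)/(w−1).
Tangency: set MRS = p_w/p_z = 5/36.
So (1/3)·(z − 3)/(w − 1) = 5/36, i.e. (z − 3) = (5/12)·(w − 1).
Rewrite the budget in excess-of-subsistence terms: 5·(w − 1) + 36·(z − 3) = 353 − 5·1 − 36·3 = 240.
Substituting, 20·(w − 1) = 240, so w − 1 = 12 and w* = 13.
Then z − 3 = (5/12)·12 = 5, so z* = 8.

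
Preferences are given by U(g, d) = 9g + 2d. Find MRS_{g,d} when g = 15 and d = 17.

MU_g = 9, MU_d = 2, so MRS = 9/2 = 4.5 at every bundle.
At (15, 17): MRS = 4.5.
That is, one extra unit of g is worth 4.5 units of d at the margin.

MRS = 4.5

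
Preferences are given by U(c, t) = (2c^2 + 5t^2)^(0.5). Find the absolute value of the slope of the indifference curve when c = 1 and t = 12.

For CES with ρ = 2, MRS = (2/5)·(t/c)^(-1).
At (1, 12): MRS = 1/30.
The indifference curve has slope −1/30 at this bundle.

MRS = 1/30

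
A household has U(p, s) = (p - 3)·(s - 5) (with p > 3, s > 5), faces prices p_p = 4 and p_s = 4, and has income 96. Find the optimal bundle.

p* = 11, s* = 13

MU_p = (s−5), MU_s = (p−3).
MRS = (s−5)/(p−3).
Tangency: set MRS = p_p/p_s = 4/4 = 1.
So (s − 5)/(p − 3) = 1, i.e. (s − 5) = (p − 3).
Rewrite the budget in excess-of-subsistence terms: 4·(p − 3) + 4·(s − 5) = 96 − 4·3 − 4·5 = 64.
Substituting, 8·(p − 3) = 64, so p − 3 = 8 and p* = 11.
Then s − 5 = 8, so s* = 13.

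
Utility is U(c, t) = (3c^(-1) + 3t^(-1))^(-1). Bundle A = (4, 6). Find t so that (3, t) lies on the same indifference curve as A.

t = 12

U depends on (c, t) only through S = 3c^(-1) + 3t^(-1), so equal utility means equal S. At (4, 6): S = 1.25.
With c = 3: 3·3^(-1) = 1, so 3t^(-1) = 1.25 − 1 = 0.25, i.e. t^(-1) = 1/12.
Hence t = 1/(1/12) = 12.
Check: U(3, 12) = 0.8.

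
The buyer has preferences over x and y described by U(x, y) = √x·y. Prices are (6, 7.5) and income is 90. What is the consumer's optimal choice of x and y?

x* = 5, y* = 8

MU_x = 0.5·x^(-0.5)·y and MU_y = √x.
MRS = MU_x/MU_y = (0.5)·y/x.
Tangency: set MRS = p_x/p_y = 6/7.5 = 0.8.
So (0.5)·y/x = 0.8, i.e. y = 1.6·x.
Substitute into the budget 6·x + 7.5·y = 90: 18·x = 90, so x* = 5.
Then y* = 1.6·5 = 8.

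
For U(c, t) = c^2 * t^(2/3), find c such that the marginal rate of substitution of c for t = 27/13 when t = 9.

MU_c = 2·c·t^(2/3) and MU_t = 2/3·c^2·t^(-1/3).
MRS = MU_c/MU_t = (3)·t/c.
Substitute t = 9: MRS = 27/c. Setting 27/c = 27/13 gives c = 27/(27/13) = 13.

c = 13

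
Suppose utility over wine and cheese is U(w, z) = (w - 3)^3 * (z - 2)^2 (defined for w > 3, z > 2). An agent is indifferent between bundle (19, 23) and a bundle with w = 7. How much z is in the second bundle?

z = 170

U(19, 23) = 1806336.
Set U(7, z) = 1806336 and solve.
With w = 7: (7 − 3)^3 = 64, so (z − 2)^2 = 1806336/64 = 28224.
Taking the square root (with z > 2): z − 2 = 168, so z = 170.
Check: U(7, 170) = 1806336.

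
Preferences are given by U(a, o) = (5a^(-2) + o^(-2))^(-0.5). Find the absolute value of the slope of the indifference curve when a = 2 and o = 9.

For CES with ρ = -2, MRS = (5/1)·(o/a)^3.
At (2, 9): MRS = 455.625.
The indifference curve has slope −455.625 at this bundle.

MRS = 455.625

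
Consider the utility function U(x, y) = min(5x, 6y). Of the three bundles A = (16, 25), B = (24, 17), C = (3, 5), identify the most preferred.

Evaluate utility at each bundle:
U(A) = 80.
U(B) = 102.
U(C) = 15.
Highest utility is B, so B ≻ A ≻ C.

Bundle B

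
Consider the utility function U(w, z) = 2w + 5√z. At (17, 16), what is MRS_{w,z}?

MU_w = 2, MU_z = 5/(2√z).
MRS = 2 ÷ (5/(2√z)).
At (17, 16): MRS = 3.2.
So at (17, 16) the consumer would give up 3.2 units of z for one more unit of w.

MRS = 3.2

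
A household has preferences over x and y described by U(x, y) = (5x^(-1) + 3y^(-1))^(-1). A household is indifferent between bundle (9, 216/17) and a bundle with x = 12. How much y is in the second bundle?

y = 8

U depends on (x, y) only through S = 5x^(-1) + 3y^(-1), so equal utility means equal S. At (9, 216/17): S = 19/24.
With x = 12: 5·12^(-1) = 5/12, so 3y^(-1) = 19/24 − 5/12 = 0.375, i.e. y^(-1) = 0.125.
Hence y = 1/0.125 = 8.
Check: U(12, 8) = 1.2632.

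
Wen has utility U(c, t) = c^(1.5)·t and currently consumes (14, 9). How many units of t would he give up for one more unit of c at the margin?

MU_c = 1.5·√c·t and MU_t = c^(1.5).
MRS = MU_c/MU_t = (1.5)·t/c.
At (14, 9): MRS = 27/28.
So at (14, 9) the consumer would give up 27/28 units of t for one more unit of c.

MRS = 27/28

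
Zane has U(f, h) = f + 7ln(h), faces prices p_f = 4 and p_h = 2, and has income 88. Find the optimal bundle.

f* = 15, h* = 14

MU_f = 1, MU_h = 7/h.
MRS = 1 ÷ (7/h).
Tangency: set MRS = p_f/p_h = 4/2 = 2.
MRS depends only on h: (1/7)·h = 2 ⇒ h* = 2/(1/7) = 14.
From the budget, 4·f = 88 − 2·14 = 60, so f* = 15.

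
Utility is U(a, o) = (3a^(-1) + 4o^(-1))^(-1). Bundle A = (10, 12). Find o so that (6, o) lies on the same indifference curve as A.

U depends on (a, o) only through S = 3a^(-1) + 4o^(-1), so equal utility means equal S. At (10, 12): S = 19/30.
With a = 6: 3·6^(-1) = 0.5, so 4o^(-1) = 19/30 − 0.5 = 2/15, i.e. o^(-1) = 1/30.
Hence o = 1/(1/30) = 30.
Check: U(6, 30) = 1.5789.

o = 30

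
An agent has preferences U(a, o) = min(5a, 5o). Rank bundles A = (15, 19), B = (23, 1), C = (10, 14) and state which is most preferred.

Bundle A

Evaluate utility at each bundle:
U(A) = 75.
U(B) = 5.
U(C) = 50.
Highest utility is A, so A ≻ C ≻ B.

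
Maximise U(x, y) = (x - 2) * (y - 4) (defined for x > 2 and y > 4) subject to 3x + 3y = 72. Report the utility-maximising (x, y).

MU_x = (y−4), MU_y = (x−2).
MRS = (y−4)/(x−2).
Tangency: set MRS = p_x/p_y = 3/3 = 1.
So (y − 4)/(x − 2) = 1, i.e. (y − 4) = (x − 2).
Rewrite the budget in excess-of-subsistence terms: 3·(x − 2) + 3·(y − 4) = 72 − 3·2 − 3·4 = 54.
Substituting, 6·(x − 2) = 54, so x − 2 = 9 and x* = 11.
Then y − 4 = 9, so y* = 13.

x* = 11, y* = 13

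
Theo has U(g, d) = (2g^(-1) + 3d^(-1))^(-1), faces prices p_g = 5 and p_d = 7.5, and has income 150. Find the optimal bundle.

g* = 12, d* = 12

For CES with ρ = -1, MRS = (2/3)·(d/g)^2.
Tangency: set MRS = p_g/p_d = 5/7.5 = 2/3.
So (d/g)^2 = 1; taking the square root, d/g = 1, i.e. d = g.
Substitute into the budget 5·g + 7.5·d = 150: 12.5·g = 150, so g* = 12 and d* = 12.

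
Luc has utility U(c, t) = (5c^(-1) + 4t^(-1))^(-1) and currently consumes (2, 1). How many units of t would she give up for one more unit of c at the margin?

For CES with ρ = -1, MRS = (5/4)·(t/c)^2.
At (2, 1): MRS = 5/16.
The indifference curve has slope −5/16 at this bundle.

MRS = 5/16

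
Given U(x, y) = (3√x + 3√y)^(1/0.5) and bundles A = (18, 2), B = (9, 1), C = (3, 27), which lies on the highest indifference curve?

Evaluate utility at each bundle:
U(A) = 288.000.
U(B) = 144.000.
U(C) = 432.000.
Highest utility is C, so C ≻ A ≻ B.

Bundle C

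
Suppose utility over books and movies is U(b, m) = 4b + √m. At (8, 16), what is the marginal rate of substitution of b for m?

MRS = 32

MU_b = 4, MU_m = 1/(2√m).
MRS = 4 ÷ (1/(2√m)).
At (8, 16): MRS = 32.
The indifference curve has slope −32 at this bundle.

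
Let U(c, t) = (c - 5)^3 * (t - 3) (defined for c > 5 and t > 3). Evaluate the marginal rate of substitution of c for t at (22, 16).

MU_c = 3·(c−5)^2·(t−3), MU_t = (c−5)^3.
MRS = (3/1)·(t−3)/(c−5).
At (22, 16): MRS = 39/17.
The indifference curve has slope −39/17 at this bundle.

MRS = 39/17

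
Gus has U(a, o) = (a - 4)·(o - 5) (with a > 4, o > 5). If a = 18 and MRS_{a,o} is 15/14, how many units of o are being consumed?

o = 20

MU_a = (o−5), MU_o = (a−4).
MRS = (o−5)/(a−4).
Substitute a = 18: MRS = (o − 5)/14. Setting this equal to 15/14 gives o − 5 = (15/14)·14 = 15, so o = 20.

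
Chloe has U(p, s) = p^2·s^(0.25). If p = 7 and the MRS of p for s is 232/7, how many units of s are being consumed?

MU_p = 2·p·s^(0.25) and MU_s = 0.25·p^2·s^(-0.75).
MRS = MU_p/MU_s = (8)·s/p.
Substitute p = 7: MRS = s/0.875. Setting s/0.875 = 232/7 gives s = (232/7)·0.875 = 29.

s = 29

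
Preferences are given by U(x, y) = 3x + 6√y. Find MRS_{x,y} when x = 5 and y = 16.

MU_x = 3, MU_y = 6/(2√y).
MRS = 3 ÷ (6/(2√y)).
At (5, 16): MRS = 4.
So at (5, 16) the consumer would give up 4 units of y for one more unit of x.

MRS = 4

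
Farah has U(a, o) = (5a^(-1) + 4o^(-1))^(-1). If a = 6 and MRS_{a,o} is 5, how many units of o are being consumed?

For CES with ρ = -1, MRS = (5/4)·(o/a)^2.
Setting (5/4)·(o/6)^2 = 5 gives (o/6)^2 = 4, so o/6 = 2 and o = 12.

o = 12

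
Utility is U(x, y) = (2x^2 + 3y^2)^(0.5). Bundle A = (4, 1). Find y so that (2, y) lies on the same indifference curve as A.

y = 3

U depends on (x, y) only through S = 2x^2 + 3y^2, so equal utility means equal S. At (4, 1): S = 35.
With x = 2: 2·2^2 = 8, so 3y^2 = 35 − 8 = 27, i.e. y^2 = 9.
Hence y = √9 = 3.
Check: U(2, 3) = 5.9161.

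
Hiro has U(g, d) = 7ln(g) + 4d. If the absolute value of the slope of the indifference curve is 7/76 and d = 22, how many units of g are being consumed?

g = 19

MU_g = 7/g, MU_d = 4.
MRS = 7/g ÷ 4.
MRS depends only on g: 1.75/g = 7/76 ⇒ g = 1.75/(7/76) = 19.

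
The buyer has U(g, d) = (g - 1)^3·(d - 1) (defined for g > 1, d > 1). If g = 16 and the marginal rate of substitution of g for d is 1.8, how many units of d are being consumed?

d = 10

MU_g = 3·(g−1)^2·(d−1), MU_d = (g−1)^3.
MRS = (3/1)·(d−1)/(g−1).
Substitute g = 16: MRS = (d − 1)/5. Setting this equal to 1.8 gives d − 1 = 1.8·5 = 9, so d = 10.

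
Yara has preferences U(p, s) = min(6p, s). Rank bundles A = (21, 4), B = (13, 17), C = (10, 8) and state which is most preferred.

Bundle B

Evaluate utility at each bundle:
U(A) = 4.
U(B) = 17.
U(C) = 8.
Highest utility is B, so B ≻ C ≻ A.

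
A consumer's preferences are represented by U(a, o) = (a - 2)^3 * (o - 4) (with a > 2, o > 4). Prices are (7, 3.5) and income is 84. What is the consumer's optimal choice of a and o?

MU_a = 3·(a−2)^2·(o−4), MU_o = (a−2)^3.
MRS = (3/1)·(o−4)/(a−2).
Tangency: set MRS = p_a/p_o = 7/3.5 = 2.
So (3/1)·(o − 4)/(a − 2) = 2, i.e. (o − 4) = (2/3)·(a − 2).
Rewrite the budget in excess-of-subsistence terms: 7·(a − 2) + 3.5·(o − 4) = 84 − 7·2 − 3.5·4 = 56.
Substituting, (28/3)·(a − 2) = 56, so a − 2 = 6 and a* = 8.
Then o − 4 = (2/3)·6 = 4, so o* = 8.

a* = 8, o* = 8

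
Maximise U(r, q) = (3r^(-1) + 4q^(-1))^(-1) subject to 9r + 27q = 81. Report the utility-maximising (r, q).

For CES with ρ = -1, MRS = (3/4)·(q/r)^2.
Tangency: set MRS = p_r/p_q = 9/27 = 1/3.
So (q/r)^2 = 4/9; taking the square root, q/r = 2/3, i.e. q = (2/3)·r.
Substitute into the budget 9·r + 27·q = 81: 27·r = 81, so r* = 3 and q* = (2/3)·3 = 2.

r* = 3, q* = 2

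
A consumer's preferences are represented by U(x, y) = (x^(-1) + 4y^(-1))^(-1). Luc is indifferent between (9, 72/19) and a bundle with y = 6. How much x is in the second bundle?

x = 2

U depends on (x, y) only through S = x^(-1) + 4y^(-1), so equal utility means equal S. At (9, 72/19): S = 7/6.
With y = 6: 4·6^(-1) = 2/3, so x^(-1) = 7/6 − 2/3 = 0.5.
Hence x = 1/0.5 = 2.
Check: U(2, 6) = 0.8571.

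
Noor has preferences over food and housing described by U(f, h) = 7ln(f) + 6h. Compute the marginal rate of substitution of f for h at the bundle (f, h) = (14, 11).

MU_f = 7/f, MU_h = 6.
MRS = 7/f ÷ 6.
At (14, 11): MRS = 1/12.
So at (14, 11) the consumer would give up 1/12 units of h for one more unit of f.

MRS = 1/12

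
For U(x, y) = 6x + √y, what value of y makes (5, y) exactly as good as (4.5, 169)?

y = 100

U(4.5, 169) = 40.
Set U(5, y) = 40 and solve.
With x = 5: √y = 40 − 6·5 = 10, so √y = 10 and y = 100.
Check: U(5, 100) = 40.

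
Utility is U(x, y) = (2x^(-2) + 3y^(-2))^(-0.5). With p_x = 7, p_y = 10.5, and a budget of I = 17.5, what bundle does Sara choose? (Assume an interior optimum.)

For CES with ρ = -2, MRS = (2/3)·(y/x)^3.
Tangency: set MRS = p_x/p_y = 7/10.5 = 2/3.
So (y/x)^3 = 1; taking the cube root, y/x = 1, i.e. y = x.
Substitute into the budget 7·x + 10.5·y = 17.5: 17.5·x = 17.5, so x* = 1 and y* = 1.

x* = 1, y* = 1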